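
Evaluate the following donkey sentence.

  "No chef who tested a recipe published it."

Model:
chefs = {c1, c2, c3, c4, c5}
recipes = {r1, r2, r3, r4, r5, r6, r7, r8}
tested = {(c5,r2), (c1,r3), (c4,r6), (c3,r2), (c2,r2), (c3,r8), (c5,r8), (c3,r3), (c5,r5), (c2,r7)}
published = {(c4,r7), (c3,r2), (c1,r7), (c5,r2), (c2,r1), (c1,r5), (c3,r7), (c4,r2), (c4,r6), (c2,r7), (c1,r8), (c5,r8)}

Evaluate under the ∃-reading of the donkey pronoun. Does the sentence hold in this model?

False

"it" takes "a recipe" as antecedent — a donkey pronoun bound across the clause boundary.
Truth condition: for no (c,r) with tested(c,r) does published(c,r) hold.
Restrictor pairs — does the scope hold? (c1,r3):fails  (c2,r2):fails  (c2,r7):holds  (c3,r2):holds  (c3,r3):fails  (c3,r8):fails  (c4,r6):holds  (c5,r2):holds  (c5,r5):fails  (c5,r8):holds
Scope holds for 5 pair(s), so the sentence is false.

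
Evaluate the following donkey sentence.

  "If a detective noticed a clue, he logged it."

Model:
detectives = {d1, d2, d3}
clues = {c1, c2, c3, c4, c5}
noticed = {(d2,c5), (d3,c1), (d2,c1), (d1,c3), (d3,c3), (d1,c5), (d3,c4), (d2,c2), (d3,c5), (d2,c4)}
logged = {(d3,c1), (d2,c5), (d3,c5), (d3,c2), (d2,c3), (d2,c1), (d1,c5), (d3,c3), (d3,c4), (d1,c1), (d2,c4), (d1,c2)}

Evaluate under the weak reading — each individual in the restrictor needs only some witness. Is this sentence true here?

"it" takes "a clue" as antecedent — a donkey pronoun bound across the clause boundary.
Weak reading: every detective d with some noticed-clue has at least one noticed-clue c such that logged(d,c).
Per detective: d1:✓  d2:✓  d3:✓
Every detective in the restrictor has a witness.

True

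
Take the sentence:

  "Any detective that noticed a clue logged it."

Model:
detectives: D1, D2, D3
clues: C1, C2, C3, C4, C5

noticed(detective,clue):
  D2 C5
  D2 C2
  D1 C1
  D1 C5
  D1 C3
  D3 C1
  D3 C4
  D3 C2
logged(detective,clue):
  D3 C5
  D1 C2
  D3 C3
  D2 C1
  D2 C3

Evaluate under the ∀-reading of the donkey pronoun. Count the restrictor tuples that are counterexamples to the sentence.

8

"it" takes "a clue" as antecedent — a donkey pronoun bound across the clause boundary.
Strong reading: for every (d,c) with noticed(d,c), logged(d,c).
Restrictor pairs: (D1,C1) ✗  (D1,C3) ✗  (D1,C5) ✗  (D2,C2) ✗  (D2,C5) ✗  (D3,C1) ✗  (D3,C2) ✗  (D3,C4) ✗
Counterexamples (restrictor pairs failing the scope): 8.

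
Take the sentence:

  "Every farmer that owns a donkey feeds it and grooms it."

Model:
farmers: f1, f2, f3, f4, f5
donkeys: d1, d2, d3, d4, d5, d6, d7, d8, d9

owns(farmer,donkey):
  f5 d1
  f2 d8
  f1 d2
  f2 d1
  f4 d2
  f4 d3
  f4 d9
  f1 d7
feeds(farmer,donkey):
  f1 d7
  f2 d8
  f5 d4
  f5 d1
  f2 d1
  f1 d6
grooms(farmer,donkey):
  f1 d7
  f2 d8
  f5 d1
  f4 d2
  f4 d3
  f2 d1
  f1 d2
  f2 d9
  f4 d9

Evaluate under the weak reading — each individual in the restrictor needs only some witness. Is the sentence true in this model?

False

"it" takes "a donkey" as antecedent — a donkey pronoun bound across the clause boundary.
Weak reading: every farmer f with some owns-donkey has at least one owns-donkey d such that feeds(f,d) ∧ grooms(f,d).
Per farmer: f1:✓  f2:✓  f4:✗  f5:✓
f4 has no witness among its owns-donkeys.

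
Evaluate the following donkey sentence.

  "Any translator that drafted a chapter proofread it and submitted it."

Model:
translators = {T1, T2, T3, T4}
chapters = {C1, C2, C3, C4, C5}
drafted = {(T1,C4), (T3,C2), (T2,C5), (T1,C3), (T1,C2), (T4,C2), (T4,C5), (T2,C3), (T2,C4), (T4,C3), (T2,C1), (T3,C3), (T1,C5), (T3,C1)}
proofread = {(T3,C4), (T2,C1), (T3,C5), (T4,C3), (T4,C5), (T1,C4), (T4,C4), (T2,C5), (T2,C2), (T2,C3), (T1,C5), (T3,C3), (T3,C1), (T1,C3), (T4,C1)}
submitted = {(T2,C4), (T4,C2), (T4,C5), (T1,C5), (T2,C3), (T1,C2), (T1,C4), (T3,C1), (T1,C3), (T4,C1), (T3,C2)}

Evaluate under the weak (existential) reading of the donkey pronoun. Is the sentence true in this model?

"it" takes "a chapter" as antecedent — a donkey pronoun bound across the clause boundary.
Weak reading: every translator t with some drafted-chapter has at least one drafted-chapter c such that proofread(t,c) ∧ submitted(t,c).
Per translator: T1:✓  T2:✓  T3:✓  T4:✓
Every translator in the restrictor has a witness.

True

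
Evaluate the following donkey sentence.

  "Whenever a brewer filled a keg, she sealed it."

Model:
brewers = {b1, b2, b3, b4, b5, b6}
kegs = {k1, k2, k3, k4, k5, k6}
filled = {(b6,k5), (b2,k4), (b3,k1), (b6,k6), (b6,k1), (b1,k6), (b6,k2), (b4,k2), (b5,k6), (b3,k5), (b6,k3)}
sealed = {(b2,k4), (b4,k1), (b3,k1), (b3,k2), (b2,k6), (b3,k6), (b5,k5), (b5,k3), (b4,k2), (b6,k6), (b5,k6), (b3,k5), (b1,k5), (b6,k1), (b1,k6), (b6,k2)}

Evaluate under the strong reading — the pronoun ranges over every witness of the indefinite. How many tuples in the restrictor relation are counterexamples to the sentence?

2

"it" takes "a keg" as antecedent — a donkey pronoun bound across the clause boundary.
Strong reading: for every (b,k) with filled(b,k), sealed(b,k).
Restrictor pairs: (b1,k6) ✓  (b2,k4) ✓  (b3,k1) ✓  (b3,k5) ✓  (b4,k2) ✓  (b5,k6) ✓  (b6,k1) ✓  (b6,k2) ✓  (b6,k3) ✗  (b6,k5) ✗  (b6,k6) ✓
Counterexamples (restrictor pairs failing the scope): 2.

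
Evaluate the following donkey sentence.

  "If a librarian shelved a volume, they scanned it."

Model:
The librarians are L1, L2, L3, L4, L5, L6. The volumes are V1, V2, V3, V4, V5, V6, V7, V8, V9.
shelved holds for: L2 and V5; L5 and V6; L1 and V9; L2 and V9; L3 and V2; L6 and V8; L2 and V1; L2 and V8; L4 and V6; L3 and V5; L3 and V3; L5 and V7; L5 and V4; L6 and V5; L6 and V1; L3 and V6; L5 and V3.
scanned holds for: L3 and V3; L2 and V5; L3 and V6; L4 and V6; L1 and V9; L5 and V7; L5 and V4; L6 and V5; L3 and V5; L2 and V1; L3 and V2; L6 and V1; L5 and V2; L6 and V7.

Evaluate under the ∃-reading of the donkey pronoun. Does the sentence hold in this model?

True

"it" takes "a volume" as antecedent — a donkey pronoun bound across the clause boundary.
Weak reading: every librarian l with some shelved-volume has at least one shelved-volume v such that scanned(l,v).
Per librarian: L1:✓  L2:✓  L3:✓  L4:✓  L5:✓  L6:✓
Every librarian in the restrictor has a witness.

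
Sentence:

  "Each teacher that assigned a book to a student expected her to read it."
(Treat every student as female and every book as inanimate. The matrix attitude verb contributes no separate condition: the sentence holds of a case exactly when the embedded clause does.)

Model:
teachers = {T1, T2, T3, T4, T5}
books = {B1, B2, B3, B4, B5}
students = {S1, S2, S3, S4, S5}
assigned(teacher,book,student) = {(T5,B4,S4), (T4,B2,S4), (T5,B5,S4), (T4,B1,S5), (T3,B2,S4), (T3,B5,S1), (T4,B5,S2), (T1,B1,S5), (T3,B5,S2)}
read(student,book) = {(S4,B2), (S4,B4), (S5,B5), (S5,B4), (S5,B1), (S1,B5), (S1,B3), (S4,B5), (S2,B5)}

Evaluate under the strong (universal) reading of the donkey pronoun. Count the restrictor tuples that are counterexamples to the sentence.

0

"her" takes "a student" as antecedent and "it" takes "a book"; both are donkey pronouns co-varying with the restrictor.
Strong reading: for every (t,b,s) with assigned(t,b,s), read(s,b).
Restrictor triples: (T1,B1,S5)→read(S5,B1) ✓  (T3,B2,S4)→read(S4,B2) ✓  (T3,B5,S1)→read(S1,B5) ✓  (T3,B5,S2)→read(S2,B5) ✓  (T4,B1,S5)→read(S5,B1) ✓  (T4,B2,S4)→read(S4,B2) ✓  (T4,B5,S2)→read(S2,B5) ✓  (T5,B4,S4)→read(S4,B4) ✓  (T5,B5,S4)→read(S4,B5) ✓
Counterexamples (restrictor triples failing the scope): 0.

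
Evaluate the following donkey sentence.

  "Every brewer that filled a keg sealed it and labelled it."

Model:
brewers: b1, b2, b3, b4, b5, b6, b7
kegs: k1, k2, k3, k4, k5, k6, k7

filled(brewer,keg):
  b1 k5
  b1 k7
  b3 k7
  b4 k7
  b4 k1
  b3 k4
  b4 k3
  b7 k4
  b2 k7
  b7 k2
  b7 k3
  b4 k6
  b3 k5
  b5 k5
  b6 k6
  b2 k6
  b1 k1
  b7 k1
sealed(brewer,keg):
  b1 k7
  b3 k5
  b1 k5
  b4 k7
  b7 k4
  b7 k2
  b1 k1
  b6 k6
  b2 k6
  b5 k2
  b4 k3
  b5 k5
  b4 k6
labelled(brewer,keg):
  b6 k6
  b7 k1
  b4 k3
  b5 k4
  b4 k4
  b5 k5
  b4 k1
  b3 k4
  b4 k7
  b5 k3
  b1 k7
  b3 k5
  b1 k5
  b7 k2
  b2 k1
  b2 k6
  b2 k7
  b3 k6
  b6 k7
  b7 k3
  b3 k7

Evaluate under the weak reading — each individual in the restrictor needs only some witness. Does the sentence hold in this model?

True

"it" takes "a keg" as antecedent — a donkey pronoun bound across the clause boundary.
Weak reading: every brewer b with some filled-keg has at least one filled-keg k such that sealed(b,k) ∧ labelled(b,k).
Per brewer: b1:✓  b2:✓  b3:✓  b4:✓  b5:✓  b6:✓  b7:✓
Every brewer in the restrictor has a witness.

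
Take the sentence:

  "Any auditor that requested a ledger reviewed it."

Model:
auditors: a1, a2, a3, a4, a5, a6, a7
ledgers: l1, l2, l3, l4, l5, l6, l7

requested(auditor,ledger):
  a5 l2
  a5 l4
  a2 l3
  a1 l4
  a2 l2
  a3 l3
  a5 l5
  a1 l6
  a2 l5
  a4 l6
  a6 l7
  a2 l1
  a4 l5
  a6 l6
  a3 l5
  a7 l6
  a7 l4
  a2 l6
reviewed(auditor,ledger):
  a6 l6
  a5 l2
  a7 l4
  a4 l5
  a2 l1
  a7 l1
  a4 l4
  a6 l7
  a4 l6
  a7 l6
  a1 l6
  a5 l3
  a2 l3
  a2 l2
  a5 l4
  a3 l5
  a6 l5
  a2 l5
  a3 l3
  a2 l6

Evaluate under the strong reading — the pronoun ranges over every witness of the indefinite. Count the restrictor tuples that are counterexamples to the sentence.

2

"it" takes "a ledger" as antecedent — a donkey pronoun bound across the clause boundary.
Strong reading: for every (a,l) with requested(a,l), reviewed(a,l).
Restrictor pairs: (a1,l4) ✗  (a1,l6) ✓  (a2,l1) ✓  (a2,l2) ✓  (a2,l3) ✓  (a2,l5) ✓  (a2,l6) ✓  (a3,l3) ✓  (a3,l5) ✓  (a4,l5) ✓  (a4,l6) ✓  (a5,l2) ✓  (a5,l4) ✓  (a5,l5) ✗  (a6,l6) ✓  (a6,l7) ✓  (a7,l4) ✓  (a7,l6) ✓
Counterexamples (restrictor pairs failing the scope): 2.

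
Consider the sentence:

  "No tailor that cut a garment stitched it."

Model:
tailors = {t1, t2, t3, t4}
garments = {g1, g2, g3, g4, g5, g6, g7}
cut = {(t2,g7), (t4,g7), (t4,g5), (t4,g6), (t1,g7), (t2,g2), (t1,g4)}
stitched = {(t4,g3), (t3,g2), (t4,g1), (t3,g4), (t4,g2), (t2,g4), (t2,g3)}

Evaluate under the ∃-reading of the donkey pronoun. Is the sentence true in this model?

"it" takes "a garment" as antecedent — a donkey pronoun bound across the clause boundary.
Truth condition: for no (t,g) with cut(t,g) does stitched(t,g) hold.
Restrictor pairs — does the scope hold? (t1,g4):fails  (t1,g7):fails  (t2,g2):fails  (t2,g7):fails  (t4,g5):fails  (t4,g6):fails  (t4,g7):fails
Scope holds for no restrictor pair, so the sentence is true.

True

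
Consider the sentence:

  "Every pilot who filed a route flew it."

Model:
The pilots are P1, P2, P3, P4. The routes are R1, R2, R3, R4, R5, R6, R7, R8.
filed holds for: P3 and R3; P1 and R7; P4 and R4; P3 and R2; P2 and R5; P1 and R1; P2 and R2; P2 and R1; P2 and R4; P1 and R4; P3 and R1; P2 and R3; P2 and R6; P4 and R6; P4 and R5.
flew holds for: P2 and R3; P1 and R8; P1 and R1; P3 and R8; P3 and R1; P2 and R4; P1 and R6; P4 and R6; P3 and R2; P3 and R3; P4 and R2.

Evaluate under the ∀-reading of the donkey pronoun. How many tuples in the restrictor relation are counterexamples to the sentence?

"it" takes "a route" as antecedent — a donkey pronoun bound across the clause boundary.
Strong reading: for every (p,r) with filed(p,r), flew(p,r).
Restrictor pairs: (P1,R1) ✓  (P1,R4) ✗  (P1,R7) ✗  (P2,R1) ✗  (P2,R2) ✗  (P2,R3) ✓  (P2,R4) ✓  (P2,R5) ✗  (P2,R6) ✗  (P3,R1) ✓  (P3,R2) ✓  (P3,R3) ✓  (P4,R4) ✗  (P4,R5) ✗  (P4,R6) ✓
Counterexamples (restrictor pairs failing the scope): 8.

8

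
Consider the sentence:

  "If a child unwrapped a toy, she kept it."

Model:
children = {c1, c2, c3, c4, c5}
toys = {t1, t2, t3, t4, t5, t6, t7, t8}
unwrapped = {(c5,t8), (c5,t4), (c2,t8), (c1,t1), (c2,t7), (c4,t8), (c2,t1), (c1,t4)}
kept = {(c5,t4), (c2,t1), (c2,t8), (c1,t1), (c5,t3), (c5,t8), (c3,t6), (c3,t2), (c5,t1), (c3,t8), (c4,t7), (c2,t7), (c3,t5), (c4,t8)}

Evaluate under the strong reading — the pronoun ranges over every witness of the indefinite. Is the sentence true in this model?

"it" takes "a toy" as antecedent — a donkey pronoun bound across the clause boundary.
Strong reading: for every (c,t) with unwrapped(c,t), kept(c,t).
Restrictor pairs: (c1,t1) ✓  (c1,t4) ✗  (c2,t1) ✓  (c2,t7) ✓  (c2,t8) ✓  (c4,t8) ✓  (c5,t4) ✓  (c5,t8) ✓
Counterexample: (c1,t4) is in unwrapped but fails the scope.

False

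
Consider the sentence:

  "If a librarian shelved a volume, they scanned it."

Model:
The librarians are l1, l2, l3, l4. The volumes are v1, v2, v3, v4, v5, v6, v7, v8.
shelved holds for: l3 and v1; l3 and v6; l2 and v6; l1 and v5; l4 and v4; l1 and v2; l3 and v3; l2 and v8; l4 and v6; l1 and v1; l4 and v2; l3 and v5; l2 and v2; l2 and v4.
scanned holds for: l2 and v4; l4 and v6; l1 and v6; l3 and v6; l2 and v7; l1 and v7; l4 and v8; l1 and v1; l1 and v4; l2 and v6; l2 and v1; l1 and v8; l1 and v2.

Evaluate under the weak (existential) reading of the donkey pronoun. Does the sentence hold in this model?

"it" takes "a volume" as antecedent — a donkey pronoun bound across the clause boundary.
Weak reading: every librarian l with some shelved-volume has at least one shelved-volume v such that scanned(l,v).
Per librarian: l1:✓  l2:✓  l3:✓  l4:✓
Every librarian in the restrictor has a witness.

True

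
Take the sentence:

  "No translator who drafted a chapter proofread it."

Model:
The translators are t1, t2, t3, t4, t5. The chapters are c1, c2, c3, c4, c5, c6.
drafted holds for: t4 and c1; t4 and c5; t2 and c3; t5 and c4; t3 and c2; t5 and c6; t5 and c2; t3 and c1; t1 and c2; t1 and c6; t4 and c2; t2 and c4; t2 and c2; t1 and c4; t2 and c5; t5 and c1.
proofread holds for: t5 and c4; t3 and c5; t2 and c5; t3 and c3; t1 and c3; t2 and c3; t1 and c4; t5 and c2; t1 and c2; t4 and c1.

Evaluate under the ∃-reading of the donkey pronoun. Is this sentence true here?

False

"it" takes "a chapter" as antecedent — a donkey pronoun bound across the clause boundary.
Truth condition: for no (t,c) with drafted(t,c) does proofread(t,c) hold.
Restrictor pairs — does the scope hold? (t1,c2):holds  (t1,c4):holds  (t1,c6):fails  (t2,c2):fails  (t2,c3):holds  (t2,c4):fails  (t2,c5):holds  (t3,c1):fails  (t3,c2):fails  (t4,c1):holds  (t4,c2):fails  (t4,c5):fails  (t5,c1):fails  (t5,c2):holds  (t5,c4):holds  (t5,c6):fails
Scope holds for 7 pair(s), so the sentence is false.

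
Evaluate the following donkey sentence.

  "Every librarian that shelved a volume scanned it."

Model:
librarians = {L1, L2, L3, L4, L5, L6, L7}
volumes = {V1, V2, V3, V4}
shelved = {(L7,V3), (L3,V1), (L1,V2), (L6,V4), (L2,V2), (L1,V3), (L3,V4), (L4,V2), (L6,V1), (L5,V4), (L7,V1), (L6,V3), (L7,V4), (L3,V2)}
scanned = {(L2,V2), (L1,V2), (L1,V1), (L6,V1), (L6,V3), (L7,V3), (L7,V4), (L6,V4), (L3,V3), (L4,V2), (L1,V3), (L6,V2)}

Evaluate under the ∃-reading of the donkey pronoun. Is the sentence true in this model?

"it" takes "a volume" as antecedent — a donkey pronoun bound across the clause boundary.
Weak reading: every librarian l with some shelved-volume has at least one shelved-volume v such that scanned(l,v).
Per librarian: L1:✓  L2:✓  L3:✗  L4:✓  L5:✗  L6:✓  L7:✓
L3 has no witness among its shelved-volumes.

False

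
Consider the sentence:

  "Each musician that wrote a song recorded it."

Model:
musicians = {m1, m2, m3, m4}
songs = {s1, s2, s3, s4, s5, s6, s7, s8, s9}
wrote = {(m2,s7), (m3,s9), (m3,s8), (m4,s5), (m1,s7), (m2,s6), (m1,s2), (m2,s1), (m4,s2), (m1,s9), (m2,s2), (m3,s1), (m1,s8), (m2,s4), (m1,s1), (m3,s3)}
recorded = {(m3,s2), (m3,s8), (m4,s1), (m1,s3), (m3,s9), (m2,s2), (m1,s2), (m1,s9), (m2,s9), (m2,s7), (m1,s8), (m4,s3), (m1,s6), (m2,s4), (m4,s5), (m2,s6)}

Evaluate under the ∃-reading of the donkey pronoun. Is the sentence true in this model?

True

"it" takes "a song" as antecedent — a donkey pronoun bound across the clause boundary.
Weak reading: every musician m with some wrote-song has at least one wrote-song s such that recorded(m,s).
Per musician: m1:✓  m2:✓  m3:✓  m4:✓
Every musician in the restrictor has a witness.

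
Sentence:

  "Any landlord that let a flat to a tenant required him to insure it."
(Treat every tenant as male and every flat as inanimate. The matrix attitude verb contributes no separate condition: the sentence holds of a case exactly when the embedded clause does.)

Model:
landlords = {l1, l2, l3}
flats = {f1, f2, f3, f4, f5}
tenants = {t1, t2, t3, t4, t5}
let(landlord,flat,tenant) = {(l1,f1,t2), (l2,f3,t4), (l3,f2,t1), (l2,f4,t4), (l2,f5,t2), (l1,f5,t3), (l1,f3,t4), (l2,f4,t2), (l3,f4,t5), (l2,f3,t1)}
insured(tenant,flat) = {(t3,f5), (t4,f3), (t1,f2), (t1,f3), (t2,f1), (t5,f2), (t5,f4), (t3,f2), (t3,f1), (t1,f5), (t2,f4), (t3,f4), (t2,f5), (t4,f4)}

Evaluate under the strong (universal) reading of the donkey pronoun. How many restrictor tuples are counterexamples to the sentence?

"him" takes "a tenant" as antecedent and "it" takes "a flat"; both are donkey pronouns co-varying with the restrictor.
Strong reading: for every (l,f,t) with let(l,f,t), insured(t,f).
Restrictor triples: (l1,f1,t2)→insured(t2,f1) ✓  (l1,f3,t4)→insured(t4,f3) ✓  (l1,f5,t3)→insured(t3,f5) ✓  (l2,f3,t1)→insured(t1,f3) ✓  (l2,f3,t4)→insured(t4,f3) ✓  (l2,f4,t2)→insured(t2,f4) ✓  (l2,f4,t4)→insured(t4,f4) ✓  (l2,f5,t2)→insured(t2,f5) ✓  (l3,f2,t1)→insured(t1,f2) ✓  (l3,f4,t5)→insured(t5,f4) ✓
Counterexamples (restrictor triples failing the scope): 0.

0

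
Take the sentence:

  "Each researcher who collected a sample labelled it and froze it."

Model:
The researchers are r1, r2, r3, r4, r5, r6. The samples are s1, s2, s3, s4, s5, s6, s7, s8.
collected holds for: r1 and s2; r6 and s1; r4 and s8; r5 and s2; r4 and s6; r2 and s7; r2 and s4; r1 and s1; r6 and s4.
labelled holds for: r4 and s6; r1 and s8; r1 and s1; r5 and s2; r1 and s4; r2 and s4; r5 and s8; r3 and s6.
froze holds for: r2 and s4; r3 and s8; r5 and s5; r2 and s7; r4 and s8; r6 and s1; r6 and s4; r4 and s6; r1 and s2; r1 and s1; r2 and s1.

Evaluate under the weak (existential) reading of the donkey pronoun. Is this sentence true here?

False

"it" takes "a sample" as antecedent — a donkey pronoun bound across the clause boundary.
Weak reading: every researcher r with some collected-sample has at least one collected-sample s such that labelled(r,s) ∧ froze(r,s).
Per researcher: r1:✓  r2:✓  r4:✓  r5:✗  r6:✗
r5 has no witness among its collected-samples.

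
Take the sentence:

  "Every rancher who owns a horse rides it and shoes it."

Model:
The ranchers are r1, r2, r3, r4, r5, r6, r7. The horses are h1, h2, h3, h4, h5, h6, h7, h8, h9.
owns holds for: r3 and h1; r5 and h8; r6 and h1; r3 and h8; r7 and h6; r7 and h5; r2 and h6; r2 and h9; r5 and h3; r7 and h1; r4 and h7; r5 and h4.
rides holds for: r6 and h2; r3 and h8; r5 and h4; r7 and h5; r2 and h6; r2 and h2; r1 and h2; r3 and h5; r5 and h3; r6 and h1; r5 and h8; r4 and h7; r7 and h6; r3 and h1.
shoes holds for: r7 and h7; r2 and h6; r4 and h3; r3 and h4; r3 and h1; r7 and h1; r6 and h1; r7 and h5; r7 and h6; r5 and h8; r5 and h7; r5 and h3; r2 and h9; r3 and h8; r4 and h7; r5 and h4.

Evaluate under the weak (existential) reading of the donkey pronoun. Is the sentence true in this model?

"it" takes "a horse" as antecedent — a donkey pronoun bound across the clause boundary.
Weak reading: every rancher r with some owns-horse has at least one owns-horse h such that rides(r,h) ∧ shoes(r,h).
Per rancher: r2:✓  r3:✓  r4:✓  r5:✓  r6:✓  r7:✓
Every rancher in the restrictor has a witness.

True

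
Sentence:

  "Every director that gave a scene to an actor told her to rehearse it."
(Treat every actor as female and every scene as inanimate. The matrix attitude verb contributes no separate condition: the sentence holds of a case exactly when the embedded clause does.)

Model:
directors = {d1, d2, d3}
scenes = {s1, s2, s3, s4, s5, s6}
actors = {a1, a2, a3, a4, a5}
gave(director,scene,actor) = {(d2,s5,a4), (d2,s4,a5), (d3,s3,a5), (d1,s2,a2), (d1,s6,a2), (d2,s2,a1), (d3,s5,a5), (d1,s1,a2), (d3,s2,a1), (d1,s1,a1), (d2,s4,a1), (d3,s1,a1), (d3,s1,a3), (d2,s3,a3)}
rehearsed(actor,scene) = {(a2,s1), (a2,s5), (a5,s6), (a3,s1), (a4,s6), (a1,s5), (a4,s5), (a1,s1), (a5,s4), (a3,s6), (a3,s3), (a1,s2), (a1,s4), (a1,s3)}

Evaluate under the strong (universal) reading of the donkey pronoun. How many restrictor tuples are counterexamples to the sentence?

4

"her" takes "an actor" as antecedent and "it" takes "a scene"; both are donkey pronouns co-varying with the restrictor.
Strong reading: for every (d,s,a) with gave(d,s,a), rehearsed(a,s).
Restrictor triples: (d1,s1,a1)→rehearsed(a1,s1) ✓  (d1,s1,a2)→rehearsed(a2,s1) ✓  (d1,s2,a2)→rehearsed(a2,s2) ✗  (d1,s6,a2)→rehearsed(a2,s6) ✗  (d2,s2,a1)→rehearsed(a1,s2) ✓  (d2,s3,a3)→rehearsed(a3,s3) ✓  (d2,s4,a1)→rehearsed(a1,s4) ✓  (d2,s4,a5)→rehearsed(a5,s4) ✓  (d2,s5,a4)→rehearsed(a4,s5) ✓  (d3,s1,a1)→rehearsed(a1,s1) ✓  (d3,s1,a3)→rehearsed(a3,s1) ✓  (d3,s2,a1)→rehearsed(a1,s2) ✓  (d3,s3,a5)→rehearsed(a5,s3) ✗  (d3,s5,a5)→rehearsed(a5,s5) ✗
Counterexamples (restrictor triples failing the scope): 4.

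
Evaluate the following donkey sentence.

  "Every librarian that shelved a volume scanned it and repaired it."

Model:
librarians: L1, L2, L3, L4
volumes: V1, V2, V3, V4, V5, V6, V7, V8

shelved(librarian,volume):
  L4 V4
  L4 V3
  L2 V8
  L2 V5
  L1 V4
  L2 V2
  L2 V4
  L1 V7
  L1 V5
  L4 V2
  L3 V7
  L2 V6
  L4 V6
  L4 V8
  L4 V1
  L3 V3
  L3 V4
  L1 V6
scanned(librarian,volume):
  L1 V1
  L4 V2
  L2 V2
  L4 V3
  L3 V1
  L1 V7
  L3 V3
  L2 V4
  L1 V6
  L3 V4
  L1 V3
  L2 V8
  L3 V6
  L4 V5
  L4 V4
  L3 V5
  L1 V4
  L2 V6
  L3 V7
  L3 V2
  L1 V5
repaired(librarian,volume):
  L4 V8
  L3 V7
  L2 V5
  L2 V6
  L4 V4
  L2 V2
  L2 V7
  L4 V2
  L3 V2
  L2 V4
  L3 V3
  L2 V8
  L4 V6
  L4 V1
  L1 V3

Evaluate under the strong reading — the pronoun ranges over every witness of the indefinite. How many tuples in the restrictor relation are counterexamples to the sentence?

"it" takes "a volume" as antecedent — a donkey pronoun bound across the clause boundary.
Strong reading: for every (l,v) with shelved(l,v), scanned(l,v) ∧ repaired(l,v).
Restrictor pairs: (L1,V4) ✗  (L1,V5) ✗  (L1,V6) ✗  (L1,V7) ✗  (L2,V2) ✓  (L2,V4) ✓  (L2,V5) ✗  (L2,V6) ✓  (L2,V8) ✓  (L3,V3) ✓  (L3,V4) ✗  (L3,V7) ✓  (L4,V1) ✗  (L4,V2) ✓  (L4,V3) ✗  (L4,V4) ✓  (L4,V6) ✗  (L4,V8) ✗
Counterexamples (restrictor pairs failing the scope): 10.

10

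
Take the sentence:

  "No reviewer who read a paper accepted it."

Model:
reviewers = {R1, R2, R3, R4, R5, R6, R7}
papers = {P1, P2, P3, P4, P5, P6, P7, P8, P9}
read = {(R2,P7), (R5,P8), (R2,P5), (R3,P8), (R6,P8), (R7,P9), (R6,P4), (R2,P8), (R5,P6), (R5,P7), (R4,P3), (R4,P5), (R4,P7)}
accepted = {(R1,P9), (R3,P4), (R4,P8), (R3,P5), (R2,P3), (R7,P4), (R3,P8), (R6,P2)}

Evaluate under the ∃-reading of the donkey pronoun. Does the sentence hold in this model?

"it" takes "a paper" as antecedent — a donkey pronoun bound across the clause boundary.
Truth condition: for no (r,p) with read(r,p) does accepted(r,p) hold.
Restrictor pairs — does the scope hold? (R2,P5):fails  (R2,P7):fails  (R2,P8):fails  (R3,P8):holds  (R4,P3):fails  (R4,P5):fails  (R4,P7):fails  (R5,P6):fails  (R5,P7):fails  (R5,P8):fails  (R6,P4):fails  (R6,P8):fails  (R7,P9):fails
Scope holds for 1 pair(s), so the sentence is false.

False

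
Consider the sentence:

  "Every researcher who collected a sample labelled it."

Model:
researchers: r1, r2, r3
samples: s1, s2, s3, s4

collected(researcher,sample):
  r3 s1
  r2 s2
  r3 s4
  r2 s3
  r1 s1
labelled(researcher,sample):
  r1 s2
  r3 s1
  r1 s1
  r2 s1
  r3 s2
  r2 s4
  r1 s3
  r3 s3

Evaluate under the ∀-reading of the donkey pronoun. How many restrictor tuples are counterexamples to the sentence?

3

"it" takes "a sample" as antecedent — a donkey pronoun bound across the clause boundary.
Strong reading: for every (r,s) with collected(r,s), labelled(r,s).
Restrictor pairs: (r1,s1) ✓  (r2,s2) ✗  (r2,s3) ✗  (r3,s1) ✓  (r3,s4) ✗
Counterexamples (restrictor pairs failing the scope): 3.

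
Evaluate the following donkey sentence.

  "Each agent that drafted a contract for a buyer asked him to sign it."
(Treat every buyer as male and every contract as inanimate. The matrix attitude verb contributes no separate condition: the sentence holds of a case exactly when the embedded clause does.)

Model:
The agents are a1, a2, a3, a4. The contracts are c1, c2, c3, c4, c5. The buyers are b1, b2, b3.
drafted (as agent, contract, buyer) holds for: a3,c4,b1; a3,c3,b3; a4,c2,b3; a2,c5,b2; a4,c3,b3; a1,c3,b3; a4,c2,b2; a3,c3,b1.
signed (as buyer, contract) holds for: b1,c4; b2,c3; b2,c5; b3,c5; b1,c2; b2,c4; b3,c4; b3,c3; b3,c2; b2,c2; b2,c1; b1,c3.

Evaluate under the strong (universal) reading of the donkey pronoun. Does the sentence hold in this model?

True

"him" takes "a buyer" as antecedent and "it" takes "a contract"; both are donkey pronouns co-varying with the restrictor.
Strong reading: for every (a,c,b) with drafted(a,c,b), signed(b,c).
Restrictor triples: (a1,c3,b3)→signed(b3,c3) ✓  (a2,c5,b2)→signed(b2,c5) ✓  (a3,c3,b1)→signed(b1,c3) ✓  (a3,c3,b3)→signed(b3,c3) ✓  (a3,c4,b1)→signed(b1,c4) ✓  (a4,c2,b2)→signed(b2,c2) ✓  (a4,c2,b3)→signed(b3,c2) ✓  (a4,c3,b3)→signed(b3,c3) ✓
Every restrictor triple satisfies the scope.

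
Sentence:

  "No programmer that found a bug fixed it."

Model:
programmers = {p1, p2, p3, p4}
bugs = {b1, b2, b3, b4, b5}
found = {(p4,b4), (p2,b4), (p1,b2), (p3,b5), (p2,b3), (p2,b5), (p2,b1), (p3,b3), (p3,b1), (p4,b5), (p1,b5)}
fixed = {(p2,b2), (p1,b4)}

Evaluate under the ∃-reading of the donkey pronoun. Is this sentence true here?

"it" takes "a bug" as antecedent — a donkey pronoun bound across the clause boundary.
Truth condition: for no (p,b) with found(p,b) does fixed(p,b) hold.
Restrictor pairs — does the scope hold? (p1,b2):fails  (p1,b5):fails  (p2,b1):fails  (p2,b3):fails  (p2,b4):fails  (p2,b5):fails  (p3,b1):fails  (p3,b3):fails  (p3,b5):fails  (p4,b4):fails  (p4,b5):fails
Scope holds for no restrictor pair, so the sentence is true.

True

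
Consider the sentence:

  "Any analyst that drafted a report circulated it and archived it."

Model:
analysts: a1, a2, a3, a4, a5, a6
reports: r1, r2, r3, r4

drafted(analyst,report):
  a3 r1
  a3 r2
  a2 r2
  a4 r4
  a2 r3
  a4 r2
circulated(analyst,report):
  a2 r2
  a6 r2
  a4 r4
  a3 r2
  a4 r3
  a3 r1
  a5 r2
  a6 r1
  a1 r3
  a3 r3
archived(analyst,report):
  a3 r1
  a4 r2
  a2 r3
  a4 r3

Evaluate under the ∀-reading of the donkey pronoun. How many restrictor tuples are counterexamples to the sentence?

5

"it" takes "a report" as antecedent — a donkey pronoun bound across the clause boundary.
Strong reading: for every (a,r) with drafted(a,r), circulated(a,r) ∧ archived(a,r).
Restrictor pairs: (a2,r2) ✗  (a2,r3) ✗  (a3,r1) ✓  (a3,r2) ✗  (a4,r2) ✗  (a4,r4) ✗
Counterexamples (restrictor pairs failing the scope): 5.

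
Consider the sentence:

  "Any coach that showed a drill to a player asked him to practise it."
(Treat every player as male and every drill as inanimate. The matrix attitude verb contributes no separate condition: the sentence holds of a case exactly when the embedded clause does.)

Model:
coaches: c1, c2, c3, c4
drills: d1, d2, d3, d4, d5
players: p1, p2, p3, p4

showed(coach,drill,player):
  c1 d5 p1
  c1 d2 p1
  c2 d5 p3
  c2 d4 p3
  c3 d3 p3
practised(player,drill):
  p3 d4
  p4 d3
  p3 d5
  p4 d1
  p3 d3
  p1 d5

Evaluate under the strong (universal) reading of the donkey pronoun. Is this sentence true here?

"him" takes "a player" as antecedent and "it" takes "a drill"; both are donkey pronouns co-varying with the restrictor.
Strong reading: for every (c,d,p) with showed(c,d,p), practised(p,d).
Restrictor triples: (c1,d2,p1)→practised(p1,d2) ✗  (c1,d5,p1)→practised(p1,d5) ✓  (c2,d4,p3)→practised(p3,d4) ✓  (c2,d5,p3)→practised(p3,d5) ✓  (c3,d3,p3)→practised(p3,d3) ✓
Counterexample: (c1,d2,p1) — practised(p1,d2) does not hold.

False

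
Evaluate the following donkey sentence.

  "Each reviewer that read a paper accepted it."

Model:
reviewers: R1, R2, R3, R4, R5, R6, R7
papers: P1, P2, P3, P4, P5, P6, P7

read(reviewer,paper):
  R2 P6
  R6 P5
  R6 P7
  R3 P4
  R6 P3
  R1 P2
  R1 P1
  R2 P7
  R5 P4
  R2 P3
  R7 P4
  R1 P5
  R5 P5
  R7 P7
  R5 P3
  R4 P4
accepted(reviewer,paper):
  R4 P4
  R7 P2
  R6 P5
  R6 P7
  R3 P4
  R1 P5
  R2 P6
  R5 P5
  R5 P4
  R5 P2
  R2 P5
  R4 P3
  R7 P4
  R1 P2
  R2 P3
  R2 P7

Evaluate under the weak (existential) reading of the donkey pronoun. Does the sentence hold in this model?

True

"it" takes "a paper" as antecedent — a donkey pronoun bound across the clause boundary.
Weak reading: every reviewer r with some read-paper has at least one read-paper p such that accepted(r,p).
Per reviewer: R1:✓  R2:✓  R3:✓  R4:✓  R5:✓  R6:✓  R7:✓
Every reviewer in the restrictor has a witness.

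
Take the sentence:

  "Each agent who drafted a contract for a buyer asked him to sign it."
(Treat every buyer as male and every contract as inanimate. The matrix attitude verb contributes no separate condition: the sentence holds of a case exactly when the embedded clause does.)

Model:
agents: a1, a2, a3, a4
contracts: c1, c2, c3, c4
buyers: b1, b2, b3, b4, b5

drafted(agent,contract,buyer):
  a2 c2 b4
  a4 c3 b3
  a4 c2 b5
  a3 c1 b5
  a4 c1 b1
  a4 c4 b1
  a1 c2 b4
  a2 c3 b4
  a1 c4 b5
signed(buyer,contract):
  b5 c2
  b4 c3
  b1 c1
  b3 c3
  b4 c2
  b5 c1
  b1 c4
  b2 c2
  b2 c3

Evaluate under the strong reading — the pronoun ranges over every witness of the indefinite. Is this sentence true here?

False

"him" takes "a buyer" as antecedent and "it" takes "a contract"; both are donkey pronouns co-varying with the restrictor.
Strong reading: for every (a,c,b) with drafted(a,c,b), signed(b,c).
Restrictor triples: (a1,c2,b4)→signed(b4,c2) ✓  (a1,c4,b5)→signed(b5,c4) ✗  (a2,c2,b4)→signed(b4,c2) ✓  (a2,c3,b4)→signed(b4,c3) ✓  (a3,c1,b5)→signed(b5,c1) ✓  (a4,c1,b1)→signed(b1,c1) ✓  (a4,c2,b5)→signed(b5,c2) ✓  (a4,c3,b3)→signed(b3,c3) ✓  (a4,c4,b1)→signed(b1,c4) ✓
Counterexample: (a1,c4,b5) — signed(b5,c4) does not hold.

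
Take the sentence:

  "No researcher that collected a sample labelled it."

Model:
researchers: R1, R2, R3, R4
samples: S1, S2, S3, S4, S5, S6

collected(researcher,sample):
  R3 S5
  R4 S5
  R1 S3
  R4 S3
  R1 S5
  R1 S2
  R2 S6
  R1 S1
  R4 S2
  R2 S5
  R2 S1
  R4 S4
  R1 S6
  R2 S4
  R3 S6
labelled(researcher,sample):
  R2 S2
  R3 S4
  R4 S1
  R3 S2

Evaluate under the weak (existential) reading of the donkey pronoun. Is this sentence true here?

True

"it" takes "a sample" as antecedent — a donkey pronoun bound across the clause boundary.
Truth condition: for no (r,s) with collected(r,s) does labelled(r,s) hold.
Restrictor pairs — does the scope hold? (R1,S1):fails  (R1,S2):fails  (R1,S3):fails  (R1,S5):fails  (R1,S6):fails  (R2,S1):fails  (R2,S4):fails  (R2,S5):fails  (R2,S6):fails  (R3,S5):fails  (R3,S6):fails  (R4,S2):fails  (R4,S3):fails  (R4,S4):fails  (R4,S5):fails
Scope holds for no restrictor pair, so the sentence is true.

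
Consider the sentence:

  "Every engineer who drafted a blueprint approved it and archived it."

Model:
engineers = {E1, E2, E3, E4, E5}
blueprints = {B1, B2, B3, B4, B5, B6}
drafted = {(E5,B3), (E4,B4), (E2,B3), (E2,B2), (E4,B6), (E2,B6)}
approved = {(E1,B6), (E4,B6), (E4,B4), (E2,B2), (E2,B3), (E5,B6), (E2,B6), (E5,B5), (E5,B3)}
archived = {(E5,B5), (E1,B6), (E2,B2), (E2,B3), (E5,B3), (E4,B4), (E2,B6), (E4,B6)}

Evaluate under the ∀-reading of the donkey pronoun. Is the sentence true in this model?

"it" takes "a blueprint" as antecedent — a donkey pronoun bound across the clause boundary.
Strong reading: for every (e,b) with drafted(e,b), approved(e,b) ∧ archived(e,b).
Restrictor pairs: (E2,B2) ✓  (E2,B3) ✓  (E2,B6) ✓  (E4,B4) ✓  (E4,B6) ✓  (E5,B3) ✓
Every restrictor pair satisfies the scope.

True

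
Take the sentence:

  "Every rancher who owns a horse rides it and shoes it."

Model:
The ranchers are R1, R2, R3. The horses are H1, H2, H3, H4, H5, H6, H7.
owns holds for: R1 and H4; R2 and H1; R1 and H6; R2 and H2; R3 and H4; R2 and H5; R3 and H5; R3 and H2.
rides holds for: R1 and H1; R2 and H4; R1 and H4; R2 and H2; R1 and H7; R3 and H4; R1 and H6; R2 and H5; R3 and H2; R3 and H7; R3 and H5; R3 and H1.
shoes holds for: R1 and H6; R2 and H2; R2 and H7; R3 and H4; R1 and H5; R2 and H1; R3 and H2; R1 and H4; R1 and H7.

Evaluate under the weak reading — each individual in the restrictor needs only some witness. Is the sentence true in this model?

True

"it" takes "a horse" as antecedent — a donkey pronoun bound across the clause boundary.
Weak reading: every rancher r with some owns-horse has at least one owns-horse h such that rides(r,h) ∧ shoes(r,h).
Per rancher: R1:✓  R2:✓  R3:✓
Every rancher in the restrictor has a witness.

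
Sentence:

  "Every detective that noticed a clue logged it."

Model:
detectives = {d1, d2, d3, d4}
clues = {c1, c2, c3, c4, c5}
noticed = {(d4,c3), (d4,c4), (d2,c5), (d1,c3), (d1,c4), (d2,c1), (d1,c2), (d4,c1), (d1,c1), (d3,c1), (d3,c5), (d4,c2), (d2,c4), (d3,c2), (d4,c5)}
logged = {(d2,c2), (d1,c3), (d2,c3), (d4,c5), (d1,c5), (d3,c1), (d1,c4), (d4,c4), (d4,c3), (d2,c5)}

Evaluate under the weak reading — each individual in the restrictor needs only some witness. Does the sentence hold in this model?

"it" takes "a clue" as antecedent — a donkey pronoun bound across the clause boundary.
Weak reading: every detective d with some noticed-clue has at least one noticed-clue c such that logged(d,c).
Per detective: d1:✓  d2:✓  d3:✓  d4:✓
Every detective in the restrictor has a witness.

True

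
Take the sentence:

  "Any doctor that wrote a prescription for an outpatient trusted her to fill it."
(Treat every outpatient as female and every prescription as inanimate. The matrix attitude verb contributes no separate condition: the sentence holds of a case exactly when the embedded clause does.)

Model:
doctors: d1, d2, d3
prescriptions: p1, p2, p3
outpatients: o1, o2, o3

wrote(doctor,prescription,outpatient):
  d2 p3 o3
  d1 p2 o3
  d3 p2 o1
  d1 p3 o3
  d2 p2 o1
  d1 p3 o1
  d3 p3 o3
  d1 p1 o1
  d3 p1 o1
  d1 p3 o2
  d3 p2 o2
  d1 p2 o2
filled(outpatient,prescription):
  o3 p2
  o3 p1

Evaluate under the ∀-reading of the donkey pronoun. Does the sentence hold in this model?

"her" takes "an outpatient" as antecedent and "it" takes "a prescription"; both are donkey pronouns co-varying with the restrictor.
Strong reading: for every (d,p,o) with wrote(d,p,o), filled(o,p).
Restrictor triples: (d1,p1,o1)→filled(o1,p1) ✗  (d1,p2,o2)→filled(o2,p2) ✗  (d1,p2,o3)→filled(o3,p2) ✓  (d1,p3,o1)→filled(o1,p3) ✗  (d1,p3,o2)→filled(o2,p3) ✗  (d1,p3,o3)→filled(o3,p3) ✗  (d2,p2,o1)→filled(o1,p2) ✗  (d2,p3,o3)→filled(o3,p3) ✗  (d3,p1,o1)→filled(o1,p1) ✗  (d3,p2,o1)→filled(o1,p2) ✗  (d3,p2,o2)→filled(o2,p2) ✗  (d3,p3,o3)→filled(o3,p3) ✗
Counterexample: (d1,p1,o1) — filled(o1,p1) does not hold.

False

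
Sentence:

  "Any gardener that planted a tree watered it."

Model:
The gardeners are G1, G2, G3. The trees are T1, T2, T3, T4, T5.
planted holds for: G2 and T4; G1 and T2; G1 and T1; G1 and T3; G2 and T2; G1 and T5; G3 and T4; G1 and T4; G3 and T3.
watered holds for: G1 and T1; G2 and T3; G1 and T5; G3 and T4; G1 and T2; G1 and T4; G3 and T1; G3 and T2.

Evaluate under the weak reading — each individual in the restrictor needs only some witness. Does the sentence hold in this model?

False

"it" takes "a tree" as antecedent — a donkey pronoun bound across the clause boundary.
Weak reading: every gardener g with some planted-tree has at least one planted-tree t such that watered(g,t).
Per gardener: G1:✓  G2:✗  G3:✓
G2 has no witness among its planted-trees.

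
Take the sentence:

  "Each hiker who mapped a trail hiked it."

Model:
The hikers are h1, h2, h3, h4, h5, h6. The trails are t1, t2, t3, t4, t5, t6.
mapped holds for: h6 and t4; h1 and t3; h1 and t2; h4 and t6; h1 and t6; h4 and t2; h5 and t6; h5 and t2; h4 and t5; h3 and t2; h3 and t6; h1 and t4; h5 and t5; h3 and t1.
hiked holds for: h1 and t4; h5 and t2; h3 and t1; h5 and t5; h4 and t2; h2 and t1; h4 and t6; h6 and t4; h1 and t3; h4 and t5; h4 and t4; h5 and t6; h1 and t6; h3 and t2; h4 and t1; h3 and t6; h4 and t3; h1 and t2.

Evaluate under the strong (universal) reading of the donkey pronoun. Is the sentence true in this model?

True

"it" takes "a trail" as antecedent — a donkey pronoun bound across the clause boundary.
Strong reading: for every (h,t) with mapped(h,t), hiked(h,t).
Restrictor pairs: (h1,t2) ✓  (h1,t3) ✓  (h1,t4) ✓  (h1,t6) ✓  (h3,t1) ✓  (h3,t2) ✓  (h3,t6) ✓  (h4,t2) ✓  (h4,t5) ✓  (h4,t6) ✓  (h5,t2) ✓  (h5,t5) ✓  (h5,t6) ✓  (h6,t4) ✓
Every restrictor pair satisfies the scope.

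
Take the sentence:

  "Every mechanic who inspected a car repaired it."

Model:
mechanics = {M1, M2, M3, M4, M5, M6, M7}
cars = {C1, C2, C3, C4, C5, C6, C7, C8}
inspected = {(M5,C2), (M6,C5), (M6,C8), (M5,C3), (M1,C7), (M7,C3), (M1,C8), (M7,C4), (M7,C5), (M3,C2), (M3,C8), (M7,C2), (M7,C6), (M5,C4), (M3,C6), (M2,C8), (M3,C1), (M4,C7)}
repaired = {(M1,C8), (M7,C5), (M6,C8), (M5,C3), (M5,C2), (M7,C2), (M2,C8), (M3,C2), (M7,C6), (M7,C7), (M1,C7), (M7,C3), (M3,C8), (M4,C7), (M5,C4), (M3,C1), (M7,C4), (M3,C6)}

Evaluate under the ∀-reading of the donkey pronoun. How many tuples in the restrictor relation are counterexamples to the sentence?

"it" takes "a car" as antecedent — a donkey pronoun bound across the clause boundary.
Strong reading: for every (m,c) with inspected(m,c), repaired(m,c).
Restrictor pairs: (M1,C7) ✓  (M1,C8) ✓  (M2,C8) ✓  (M3,C1) ✓  (M3,C2) ✓  (M3,C6) ✓  (M3,C8) ✓  (M4,C7) ✓  (M5,C2) ✓  (M5,C3) ✓  (M5,C4) ✓  (M6,C5) ✗  (M6,C8) ✓  (M7,C2) ✓  (M7,C3) ✓  (M7,C4) ✓  (M7,C5) ✓  (M7,C6) ✓
Counterexamples (restrictor pairs failing the scope): 1.

1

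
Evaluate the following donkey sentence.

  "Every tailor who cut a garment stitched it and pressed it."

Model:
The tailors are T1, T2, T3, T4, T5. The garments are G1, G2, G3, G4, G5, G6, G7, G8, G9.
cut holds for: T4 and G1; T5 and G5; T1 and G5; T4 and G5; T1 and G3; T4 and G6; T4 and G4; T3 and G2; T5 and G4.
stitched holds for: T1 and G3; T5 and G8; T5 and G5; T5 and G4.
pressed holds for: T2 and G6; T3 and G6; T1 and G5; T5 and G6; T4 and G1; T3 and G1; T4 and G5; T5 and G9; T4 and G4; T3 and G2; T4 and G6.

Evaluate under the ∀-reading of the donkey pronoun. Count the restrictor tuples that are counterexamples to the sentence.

9

"it" takes "a garment" as antecedent — a donkey pronoun bound across the clause boundary.
Strong reading: for every (t,g) with cut(t,g), stitched(t,g) ∧ pressed(t,g).
Restrictor pairs: (T1,G3) ✗  (T1,G5) ✗  (T3,G2) ✗  (T4,G1) ✗  (T4,G4) ✗  (T4,G5) ✗  (T4,G6) ✗  (T5,G4) ✗  (T5,G5) ✗
Counterexamples (restrictor pairs failing the scope): 9.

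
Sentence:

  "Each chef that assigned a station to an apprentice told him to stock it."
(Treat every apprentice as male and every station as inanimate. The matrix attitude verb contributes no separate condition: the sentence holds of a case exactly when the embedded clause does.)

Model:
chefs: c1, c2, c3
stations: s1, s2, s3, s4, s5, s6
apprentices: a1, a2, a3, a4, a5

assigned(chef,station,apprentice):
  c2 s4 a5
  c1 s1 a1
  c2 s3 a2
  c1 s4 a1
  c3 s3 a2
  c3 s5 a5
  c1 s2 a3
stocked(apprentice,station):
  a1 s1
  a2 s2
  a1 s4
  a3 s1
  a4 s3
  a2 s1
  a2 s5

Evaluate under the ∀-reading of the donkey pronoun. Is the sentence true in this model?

False

"him" takes "an apprentice" as antecedent and "it" takes "a station"; both are donkey pronouns co-varying with the restrictor.
Strong reading: for every (c,s,a) with assigned(c,s,a), stocked(a,s).
Restrictor triples: (c1,s1,a1)→stocked(a1,s1) ✓  (c1,s2,a3)→stocked(a3,s2) ✗  (c1,s4,a1)→stocked(a1,s4) ✓  (c2,s3,a2)→stocked(a2,s3) ✗  (c2,s4,a5)→stocked(a5,s4) ✗  (c3,s3,a2)→stocked(a2,s3) ✗  (c3,s5,a5)→stocked(a5,s5) ✗
Counterexample: (c1,s2,a3) — stocked(a3,s2) does not hold.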